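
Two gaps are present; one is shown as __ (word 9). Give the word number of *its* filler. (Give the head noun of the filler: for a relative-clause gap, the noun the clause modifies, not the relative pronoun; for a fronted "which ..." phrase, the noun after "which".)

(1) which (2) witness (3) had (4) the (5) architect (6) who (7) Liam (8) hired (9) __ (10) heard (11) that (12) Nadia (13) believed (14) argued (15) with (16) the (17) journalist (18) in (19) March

5

The marked gap is inside the relative clause, the direct object of "hired".
Its filler is the head noun "architect" (via "who"), at word 5.
(The other dependency links word 2 to a gap after word 13.)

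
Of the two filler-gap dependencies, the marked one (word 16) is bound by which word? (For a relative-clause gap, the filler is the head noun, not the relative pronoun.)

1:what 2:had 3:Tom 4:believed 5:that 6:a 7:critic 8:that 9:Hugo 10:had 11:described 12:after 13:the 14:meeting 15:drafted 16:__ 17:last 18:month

The marked gap is the direct object of "drafted".
Its filler is the fronted wh-phrase "what", at word 1.
(The other dependency links word 7 to a gap after word 11.)

1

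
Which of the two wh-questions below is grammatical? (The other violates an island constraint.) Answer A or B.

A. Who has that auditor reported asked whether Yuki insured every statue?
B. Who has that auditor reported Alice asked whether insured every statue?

In B, the wh-phrase is extracted from inside a wh-island (introduced by "whether"), which blocks movement.
In A, the extraction path crosses only that-complement boundaries, which are transparent.
So A is grammatical.

A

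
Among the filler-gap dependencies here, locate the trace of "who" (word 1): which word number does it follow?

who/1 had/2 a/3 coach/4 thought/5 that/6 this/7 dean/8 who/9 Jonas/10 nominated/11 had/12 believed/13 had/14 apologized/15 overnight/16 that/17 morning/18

The displaced element is "who" (word 1).
It is linked across 2 clause boundaries (that → Ø).
It functions as the subject of "apologized", so the gap sits immediately after word 13 ("believed").
Base order: A coach had thought that this dean who Jonas nominated had believed that who had apologized overnight that morning.

13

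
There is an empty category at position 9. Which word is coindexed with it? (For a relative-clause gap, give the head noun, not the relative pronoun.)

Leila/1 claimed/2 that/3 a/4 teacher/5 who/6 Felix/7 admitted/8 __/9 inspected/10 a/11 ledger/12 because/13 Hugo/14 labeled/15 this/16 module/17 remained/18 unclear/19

5

The gap at 9 is the subject of "inspected", inside a relative clause.
The relative pronoun is "who" (word 6); it is bound by the head noun immediately before it.
Its filler is the head noun "teacher", at word 5.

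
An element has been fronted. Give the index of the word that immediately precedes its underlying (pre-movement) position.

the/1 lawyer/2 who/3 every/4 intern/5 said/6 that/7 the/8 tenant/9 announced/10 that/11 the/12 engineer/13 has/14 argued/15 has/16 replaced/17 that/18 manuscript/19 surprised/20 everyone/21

The displaced element is "the lawyer" (word 2).
It is linked across 3 clause boundaries (that → that → Ø).
It functions as the subject of "replaced", so the gap sits immediately after word 15 ("argued").
Base order: Every intern said that the tenant announced that the engineer has argued that the lawyer has replaced that manuscript.

15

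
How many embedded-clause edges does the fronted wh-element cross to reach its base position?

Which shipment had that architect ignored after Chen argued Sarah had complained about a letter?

0

"which shipment" originates inside the matrix clause — no clause boundary is crossed.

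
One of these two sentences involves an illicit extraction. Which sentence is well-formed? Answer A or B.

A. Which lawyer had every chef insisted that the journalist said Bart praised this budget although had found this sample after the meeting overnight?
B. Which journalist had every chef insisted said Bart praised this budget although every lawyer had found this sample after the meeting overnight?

B

In A, the wh-phrase is extracted from inside an adjunct island (introduced by "although"), which blocks movement.
In B, the extraction path crosses only that-complement boundaries, which are transparent.
So B is grammatical.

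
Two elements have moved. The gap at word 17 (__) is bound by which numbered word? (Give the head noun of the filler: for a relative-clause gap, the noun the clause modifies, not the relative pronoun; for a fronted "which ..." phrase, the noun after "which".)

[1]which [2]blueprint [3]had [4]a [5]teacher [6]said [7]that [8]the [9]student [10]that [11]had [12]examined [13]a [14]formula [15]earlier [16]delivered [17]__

The marked gap is the direct object of "delivered".
Its filler is the fronted wh-phrase "which blueprint", at word 2.
(The other dependency links word 9 to a gap after word 10.)

2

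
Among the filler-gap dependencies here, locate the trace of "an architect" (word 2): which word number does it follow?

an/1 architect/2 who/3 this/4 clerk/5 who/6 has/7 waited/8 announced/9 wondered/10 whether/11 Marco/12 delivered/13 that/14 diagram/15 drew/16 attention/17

The displaced element is "an architect" (word 2).
It is linked across 1 clause boundary (Ø).
It functions as the subject of "wondered", so the gap sits immediately after word 9 ("announced").
Base order: This clerk who has waited announced that an architect wondered whether Marco delivered that diagram.

9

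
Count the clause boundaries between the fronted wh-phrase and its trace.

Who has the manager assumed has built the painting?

1

"who" is extracted from the subject of "built".
Boundaries crossed, outermost first: [Ø] — 1 in total.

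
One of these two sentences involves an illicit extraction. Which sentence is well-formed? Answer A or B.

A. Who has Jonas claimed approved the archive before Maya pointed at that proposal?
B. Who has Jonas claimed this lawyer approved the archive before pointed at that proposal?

In B, the wh-phrase is extracted from inside an adjunct island (introduced by "before"), which blocks movement.
In A, the extraction path crosses only that-complement boundaries, which are transparent.
So A is grammatical.

A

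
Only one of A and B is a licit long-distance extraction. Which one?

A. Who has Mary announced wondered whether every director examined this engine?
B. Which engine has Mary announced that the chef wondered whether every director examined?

In B, the wh-phrase is extracted from inside a wh-island (introduced by "whether"), which blocks movement.
In A, the extraction path crosses only that-complement boundaries, which are transparent.
So A is grammatical.

A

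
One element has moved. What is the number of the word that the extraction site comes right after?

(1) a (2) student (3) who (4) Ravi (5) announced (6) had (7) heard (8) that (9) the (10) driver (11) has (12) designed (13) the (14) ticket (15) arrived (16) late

The displaced element is "a student" (word 2).
It is linked across 1 clause boundary (Ø).
It functions as the subject of "heard", so the gap sits immediately after word 5 ("announced").
Base order: Ravi announced that a student had heard that the driver has designed the ticket.

5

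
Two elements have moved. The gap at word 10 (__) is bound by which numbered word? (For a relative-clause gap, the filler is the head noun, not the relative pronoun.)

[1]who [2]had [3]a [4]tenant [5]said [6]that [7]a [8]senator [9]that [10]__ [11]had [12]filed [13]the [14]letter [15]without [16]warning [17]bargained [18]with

8

The marked gap is inside the relative clause, the subject of "filed".
Its filler is the head noun "senator" (via "that"), at word 8.
(The other dependency links word 1 to a gap after word 18.)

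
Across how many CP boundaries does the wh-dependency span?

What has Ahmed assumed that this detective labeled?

1

"what" is extracted from the object of "labeled".
Boundaries crossed, outermost first: [that] — 1 in total.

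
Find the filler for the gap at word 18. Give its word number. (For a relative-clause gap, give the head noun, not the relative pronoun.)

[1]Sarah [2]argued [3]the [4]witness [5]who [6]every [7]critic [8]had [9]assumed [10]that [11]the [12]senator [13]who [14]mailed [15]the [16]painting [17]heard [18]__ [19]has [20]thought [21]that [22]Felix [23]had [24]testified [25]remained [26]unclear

The gap at 18 is the subject of "thought", inside a relative clause.
The relative pronoun is "who" (word 5); it is bound by the head noun immediately before it.
Its filler is the head noun "witness", at word 4.

4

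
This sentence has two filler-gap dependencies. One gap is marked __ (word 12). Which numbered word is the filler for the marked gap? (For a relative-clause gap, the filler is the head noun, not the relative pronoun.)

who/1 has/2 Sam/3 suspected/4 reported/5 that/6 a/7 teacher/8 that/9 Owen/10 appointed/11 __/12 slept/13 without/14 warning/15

The marked gap is inside the relative clause, the direct object of "appointed".
Its filler is the head noun "teacher" (via "that"), at word 8.
(The other dependency links word 1 to a gap after word 4.)

8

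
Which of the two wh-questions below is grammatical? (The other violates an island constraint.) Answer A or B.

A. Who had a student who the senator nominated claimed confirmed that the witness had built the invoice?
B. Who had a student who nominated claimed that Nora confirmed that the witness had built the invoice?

In B, the wh-phrase is extracted from inside a complex-NP island (relative clause) (introduced by "who"), which blocks movement.
In A, the extraction path crosses only that-complement boundaries, which are transparent.
So A is grammatical.

A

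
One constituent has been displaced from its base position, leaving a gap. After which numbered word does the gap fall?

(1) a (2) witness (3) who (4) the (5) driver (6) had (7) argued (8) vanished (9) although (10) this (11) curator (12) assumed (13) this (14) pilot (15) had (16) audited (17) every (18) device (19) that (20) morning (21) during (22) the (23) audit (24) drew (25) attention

The displaced element is "a witness" (word 2).
It is linked across 1 clause boundary (Ø).
It functions as the subject of "vanished", so the gap sits immediately after word 7 ("argued").
Base order: The driver had argued a witness vanished although this curator assumed this pilot had audited every device that morning during the audit.

7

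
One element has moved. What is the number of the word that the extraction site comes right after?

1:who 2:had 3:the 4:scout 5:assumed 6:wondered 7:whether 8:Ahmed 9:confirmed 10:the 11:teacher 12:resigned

5

The displaced element is "who" (word 1).
It is linked across 1 clause boundary (Ø).
It functions as the subject of "wondered", so the gap sits immediately after word 5 ("assumed").
Base order: The scout had assumed that who wondered whether Ahmed confirmed the teacher resigned.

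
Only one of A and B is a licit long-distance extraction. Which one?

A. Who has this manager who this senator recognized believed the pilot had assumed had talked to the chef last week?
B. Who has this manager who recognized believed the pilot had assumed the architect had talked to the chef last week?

In B, the wh-phrase is extracted from inside a complex-NP island (relative clause) (introduced by "who"), which blocks movement.
In A, the extraction path crosses only that-complement boundaries, which are transparent.
So A is grammatical.

A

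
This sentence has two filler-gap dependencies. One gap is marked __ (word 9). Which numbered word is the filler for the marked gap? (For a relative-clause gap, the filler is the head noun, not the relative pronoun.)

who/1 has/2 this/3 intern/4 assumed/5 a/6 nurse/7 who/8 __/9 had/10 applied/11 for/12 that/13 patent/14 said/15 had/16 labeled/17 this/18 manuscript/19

The marked gap is inside the relative clause, the subject of "applied".
Its filler is the head noun "nurse" (via "who"), at word 7.
(The other dependency links word 1 to a gap after word 15.)

7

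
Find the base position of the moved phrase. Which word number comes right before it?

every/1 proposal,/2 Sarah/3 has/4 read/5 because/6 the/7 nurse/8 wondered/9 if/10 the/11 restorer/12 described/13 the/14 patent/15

The displaced element is "every proposal" (word 2).
It functions as the direct object of "read", so the gap sits immediately after word 5 ("read").
Base order: Sarah has read every proposal because the nurse wondered if the restorer described the patent.

5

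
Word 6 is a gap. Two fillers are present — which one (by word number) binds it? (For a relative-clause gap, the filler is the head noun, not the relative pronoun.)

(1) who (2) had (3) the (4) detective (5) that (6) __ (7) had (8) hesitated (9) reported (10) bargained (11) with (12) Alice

The marked gap is inside the relative clause, the subject of "hesitated".
Its filler is the head noun "detective" (via "that"), at word 4.
(The other dependency links word 1 to a gap after word 9.)

4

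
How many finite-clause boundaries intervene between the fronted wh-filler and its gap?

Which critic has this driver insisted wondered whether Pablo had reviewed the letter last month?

"which critic" is extracted from the subject of "wondered".
Boundaries crossed, outermost first: [Ø] — 1 in total.

1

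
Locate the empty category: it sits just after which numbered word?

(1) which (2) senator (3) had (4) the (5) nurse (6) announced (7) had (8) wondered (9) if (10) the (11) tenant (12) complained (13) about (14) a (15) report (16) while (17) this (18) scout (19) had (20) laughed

The displaced element is "which senator" (word 2).
It is linked across 1 clause boundary (Ø).
It functions as the subject of "wondered", so the gap sits immediately after word 6 ("announced").
Base order: The nurse had announced that which senator had wondered if the tenant complained about a report while this scout had laughed.

6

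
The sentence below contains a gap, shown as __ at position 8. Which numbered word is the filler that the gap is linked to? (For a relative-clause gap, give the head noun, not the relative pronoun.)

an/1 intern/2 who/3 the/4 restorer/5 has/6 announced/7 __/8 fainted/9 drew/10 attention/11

2

The gap at 8 is the subject of "fainted", inside a relative clause.
The relative pronoun is "who" (word 3); it is bound by the head noun immediately before it.
Its filler is the head noun "intern", at word 2.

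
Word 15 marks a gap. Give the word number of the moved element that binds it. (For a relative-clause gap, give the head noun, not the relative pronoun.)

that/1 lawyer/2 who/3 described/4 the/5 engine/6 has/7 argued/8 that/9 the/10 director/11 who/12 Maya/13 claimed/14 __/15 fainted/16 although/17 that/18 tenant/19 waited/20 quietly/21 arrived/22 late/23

11

The gap at 15 is the subject of "fainted", inside a relative clause.
The relative pronoun is "who" (word 12); it is bound by the head noun immediately before it.
Its filler is the head noun "director", at word 11.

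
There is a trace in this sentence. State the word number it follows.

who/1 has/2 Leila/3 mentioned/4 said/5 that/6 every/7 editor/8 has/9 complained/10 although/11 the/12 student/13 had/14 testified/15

The displaced element is "who" (word 1).
It is linked across 1 clause boundary (Ø).
It functions as the subject of "said", so the gap sits immediately after word 4 ("mentioned").
Base order: Leila has mentioned that who said that every editor has complained although the student had testified.

4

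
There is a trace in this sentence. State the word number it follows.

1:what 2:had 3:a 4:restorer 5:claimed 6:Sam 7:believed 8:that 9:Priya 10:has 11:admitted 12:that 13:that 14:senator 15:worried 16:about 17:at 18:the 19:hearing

16

The displaced element is "what" (word 1).
It is linked across 3 clause boundaries (Ø → that → that).
It functions as the object of the preposition "about" of "worried", so the gap sits immediately after word 16 ("about").
Base order: A restorer had claimed Sam believed that Priya has admitted that that senator worried about what at the hearing.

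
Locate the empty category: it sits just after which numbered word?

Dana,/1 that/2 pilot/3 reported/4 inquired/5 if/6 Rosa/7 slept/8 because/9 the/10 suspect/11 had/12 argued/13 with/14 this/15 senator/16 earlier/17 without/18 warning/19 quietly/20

The displaced element is "Dana" (word 1).
It is linked across 1 clause boundary (Ø).
It functions as the subject of "inquired", so the gap sits immediately after word 4 ("reported").
Base order: That pilot reported that Dana inquired if Rosa slept because the suspect had argued with this senator earlier without warning quietly.

4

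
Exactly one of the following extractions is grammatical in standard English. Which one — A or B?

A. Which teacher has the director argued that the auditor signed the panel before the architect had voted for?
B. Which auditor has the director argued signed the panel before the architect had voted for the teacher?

In A, the wh-phrase is extracted from inside an adjunct island (introduced by "before"), which blocks movement.
In B, the extraction path crosses only that-complement boundaries, which are transparent.
So B is grammatical.

B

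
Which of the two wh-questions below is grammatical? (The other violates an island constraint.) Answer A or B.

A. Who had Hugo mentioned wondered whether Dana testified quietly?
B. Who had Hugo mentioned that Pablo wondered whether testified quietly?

In B, the wh-phrase is extracted from inside a wh-island (introduced by "whether"), which blocks movement.
In A, the extraction path crosses only that-complement boundaries, which are transparent.
So A is grammatical.

A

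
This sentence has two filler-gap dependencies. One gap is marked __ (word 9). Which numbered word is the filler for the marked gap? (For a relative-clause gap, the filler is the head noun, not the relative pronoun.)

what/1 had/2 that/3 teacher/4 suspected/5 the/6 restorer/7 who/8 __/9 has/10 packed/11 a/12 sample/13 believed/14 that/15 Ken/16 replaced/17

The marked gap is inside the relative clause, the subject of "packed".
Its filler is the head noun "restorer" (via "who"), at word 7.
(The other dependency links word 1 to a gap after word 17.)

7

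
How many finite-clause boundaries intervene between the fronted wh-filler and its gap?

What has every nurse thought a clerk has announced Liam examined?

"what" is extracted from the object of "examined".
Boundaries crossed, outermost first: [Ø], [Ø] — 2 in total.

2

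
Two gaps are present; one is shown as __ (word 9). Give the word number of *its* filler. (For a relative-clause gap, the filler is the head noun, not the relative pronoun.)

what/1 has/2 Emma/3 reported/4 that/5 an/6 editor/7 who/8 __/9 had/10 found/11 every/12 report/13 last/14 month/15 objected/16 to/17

7

The marked gap is inside the relative clause, the subject of "found".
Its filler is the head noun "editor" (via "who"), at word 7.
(The other dependency links word 1 to a gap after word 17.)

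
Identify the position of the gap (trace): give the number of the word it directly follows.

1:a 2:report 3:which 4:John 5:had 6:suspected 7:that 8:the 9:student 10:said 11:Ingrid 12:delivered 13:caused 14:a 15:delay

The displaced element is "a report" (word 2).
It is linked across 2 clause boundaries (that → Ø).
It functions as the direct object of "delivered", so the gap sits immediately after word 12 ("delivered").
Base order: John had suspected that the student said Ingrid delivered a report.

12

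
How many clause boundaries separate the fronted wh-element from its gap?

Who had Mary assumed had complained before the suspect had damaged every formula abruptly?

"who" is extracted from the subject of "complained".
Boundaries crossed, outermost first: [Ø] — 1 in total.

1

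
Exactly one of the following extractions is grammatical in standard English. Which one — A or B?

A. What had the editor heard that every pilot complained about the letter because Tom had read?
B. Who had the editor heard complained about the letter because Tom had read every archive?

B

In A, the wh-phrase is extracted from inside an adjunct island (introduced by "because"), which blocks movement.
In B, the extraction path crosses only that-complement boundaries, which are transparent.
So B is grammatical.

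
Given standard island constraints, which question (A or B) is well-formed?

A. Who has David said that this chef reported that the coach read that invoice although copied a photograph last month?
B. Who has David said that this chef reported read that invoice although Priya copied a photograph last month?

In A, the wh-phrase is extracted from inside an adjunct island (introduced by "although"), which blocks movement.
In B, the extraction path crosses only that-complement boundaries, which are transparent.
So B is grammatical.

B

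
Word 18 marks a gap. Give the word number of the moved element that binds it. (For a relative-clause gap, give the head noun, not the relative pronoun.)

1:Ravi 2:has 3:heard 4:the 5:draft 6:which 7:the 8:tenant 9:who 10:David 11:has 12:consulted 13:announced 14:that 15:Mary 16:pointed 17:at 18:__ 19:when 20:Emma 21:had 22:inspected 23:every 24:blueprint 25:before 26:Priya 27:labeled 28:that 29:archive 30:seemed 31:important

5

The gap at 18 is the prepositional object of "pointed", inside a relative clause.
The relative pronoun is "which" (word 6); it is bound by the head noun immediately before it.
Its filler is the head noun "draft", at word 5.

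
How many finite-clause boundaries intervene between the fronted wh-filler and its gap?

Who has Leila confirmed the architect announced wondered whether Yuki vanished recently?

2

"who" is extracted from the subject of "wondered".
Boundaries crossed, outermost first: [Ø], [Ø] — 2 in total.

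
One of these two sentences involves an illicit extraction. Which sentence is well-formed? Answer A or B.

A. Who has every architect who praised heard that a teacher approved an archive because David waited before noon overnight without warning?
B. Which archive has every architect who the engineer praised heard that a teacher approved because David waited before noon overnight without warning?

In A, the wh-phrase is extracted from inside a complex-NP island (relative clause) (introduced by "who"), which blocks movement.
In B, the extraction path crosses only that-complement boundaries, which are transparent.
So B is grammatical.

B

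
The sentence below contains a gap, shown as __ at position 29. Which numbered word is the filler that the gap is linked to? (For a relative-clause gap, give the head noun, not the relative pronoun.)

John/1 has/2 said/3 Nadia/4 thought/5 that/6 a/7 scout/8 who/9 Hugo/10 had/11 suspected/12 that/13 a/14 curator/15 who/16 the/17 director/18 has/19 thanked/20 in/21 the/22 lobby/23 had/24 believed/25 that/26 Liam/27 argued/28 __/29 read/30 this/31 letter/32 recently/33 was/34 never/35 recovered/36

The gap at 29 is the subject of "read", inside a relative clause.
The relative pronoun is "who" (word 9); it is bound by the head noun immediately before it.
Its filler is the head noun "scout", at word 8.

8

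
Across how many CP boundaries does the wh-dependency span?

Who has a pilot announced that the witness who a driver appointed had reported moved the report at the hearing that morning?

2

"who" is extracted from the subject of "moved".
Boundaries crossed, outermost first: [that], [Ø] — 2 in total.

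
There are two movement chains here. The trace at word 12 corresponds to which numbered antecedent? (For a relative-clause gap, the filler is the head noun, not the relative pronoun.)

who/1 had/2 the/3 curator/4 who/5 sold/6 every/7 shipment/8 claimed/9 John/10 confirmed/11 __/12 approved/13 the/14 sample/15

The marked gap is the subject of "approved".
Its filler is the fronted wh-phrase "who", at word 1.
(The other dependency links word 4 to a gap after word 5.)

1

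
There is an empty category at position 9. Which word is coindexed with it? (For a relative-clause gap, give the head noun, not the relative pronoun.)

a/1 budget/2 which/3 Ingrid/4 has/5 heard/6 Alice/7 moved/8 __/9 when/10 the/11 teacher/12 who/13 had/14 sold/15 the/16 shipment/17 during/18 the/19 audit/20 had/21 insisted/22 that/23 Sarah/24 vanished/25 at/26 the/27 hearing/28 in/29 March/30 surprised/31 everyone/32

2

The gap at 9 is the object of "moved", inside a relative clause.
The relative pronoun is "which" (word 3); it is bound by the head noun immediately before it.
Its filler is the head noun "budget", at word 2.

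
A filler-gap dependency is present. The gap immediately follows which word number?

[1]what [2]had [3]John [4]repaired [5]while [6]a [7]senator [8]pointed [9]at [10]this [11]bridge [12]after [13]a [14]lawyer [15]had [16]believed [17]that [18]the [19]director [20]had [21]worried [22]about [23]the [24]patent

4

The displaced element is "what" (word 1).
It functions as the direct object of "repaired", so the gap sits immediately after word 4 ("repaired").
Base order: John had repaired what while a senator pointed at this bridge after a lawyer had believed that the director had worried about the patent.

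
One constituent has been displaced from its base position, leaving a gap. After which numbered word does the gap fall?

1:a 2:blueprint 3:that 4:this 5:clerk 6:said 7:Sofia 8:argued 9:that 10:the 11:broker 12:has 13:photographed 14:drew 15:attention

The displaced element is "a blueprint" (word 2).
It is linked across 2 clause boundaries (Ø → that).
It functions as the direct object of "photographed", so the gap sits immediately after word 13 ("photographed").
Base order: This clerk said Sofia argued that the broker has photographed a blueprint.

13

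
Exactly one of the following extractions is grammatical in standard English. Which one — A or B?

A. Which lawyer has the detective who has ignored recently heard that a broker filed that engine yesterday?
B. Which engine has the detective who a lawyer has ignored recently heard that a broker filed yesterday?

B

In A, the wh-phrase is extracted from inside a complex-NP island (relative clause) (introduced by "who"), which blocks movement.
In B, the extraction path crosses only that-complement boundaries, which are transparent.
So B is grammatical.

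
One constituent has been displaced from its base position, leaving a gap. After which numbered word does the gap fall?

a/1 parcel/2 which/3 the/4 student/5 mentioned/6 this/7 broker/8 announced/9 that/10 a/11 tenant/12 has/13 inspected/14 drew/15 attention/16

14

The displaced element is "a parcel" (word 2).
It is linked across 2 clause boundaries (Ø → that).
It functions as the direct object of "inspected", so the gap sits immediately after word 14 ("inspected").
Base order: The student mentioned this broker announced that a tenant has inspected a parcel.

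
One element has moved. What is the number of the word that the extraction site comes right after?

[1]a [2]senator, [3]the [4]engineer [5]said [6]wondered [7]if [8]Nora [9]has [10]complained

5

The displaced element is "a senator" (word 2).
It is linked across 1 clause boundary (Ø).
It functions as the subject of "wondered", so the gap sits immediately after word 5 ("said").
Base order: The engineer said that a senator wondered if Nora has complained.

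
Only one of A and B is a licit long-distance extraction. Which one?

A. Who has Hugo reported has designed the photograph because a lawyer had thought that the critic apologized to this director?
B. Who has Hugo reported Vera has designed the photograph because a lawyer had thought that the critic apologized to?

A

In B, the wh-phrase is extracted from inside an adjunct island (introduced by "because"), which blocks movement.
In A, the extraction path crosses only that-complement boundaries, which are transparent.
So A is grammatical.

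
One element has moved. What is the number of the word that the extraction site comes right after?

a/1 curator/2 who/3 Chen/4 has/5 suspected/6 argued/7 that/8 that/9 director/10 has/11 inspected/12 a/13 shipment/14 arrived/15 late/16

6

The displaced element is "a curator" (word 2).
It is linked across 1 clause boundary (Ø).
It functions as the subject of "argued", so the gap sits immediately after word 6 ("suspected").
Base order: Chen has suspected a curator argued that that director has inspected a shipment.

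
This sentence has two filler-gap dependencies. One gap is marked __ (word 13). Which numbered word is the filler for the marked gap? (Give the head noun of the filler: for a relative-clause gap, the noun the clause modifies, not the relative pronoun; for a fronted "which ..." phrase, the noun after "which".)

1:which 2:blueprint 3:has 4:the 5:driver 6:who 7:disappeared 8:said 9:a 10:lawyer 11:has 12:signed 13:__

2

The marked gap is the direct object of "signed".
Its filler is the fronted wh-phrase "which blueprint", at word 2.
(The other dependency links word 5 to a gap after word 6.)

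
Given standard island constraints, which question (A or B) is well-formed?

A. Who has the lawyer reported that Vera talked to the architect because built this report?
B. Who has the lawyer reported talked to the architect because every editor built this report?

In A, the wh-phrase is extracted from inside an adjunct island (introduced by "because"), which blocks movement.
In B, the extraction path crosses only that-complement boundaries, which are transparent.
So B is grammatical.

B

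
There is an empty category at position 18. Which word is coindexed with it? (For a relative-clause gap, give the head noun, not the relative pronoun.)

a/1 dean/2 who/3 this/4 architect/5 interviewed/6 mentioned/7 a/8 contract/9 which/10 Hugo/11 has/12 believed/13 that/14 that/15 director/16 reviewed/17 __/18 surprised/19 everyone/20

9

The gap at 18 is the object of "reviewed", inside a relative clause.
The relative pronoun is "which" (word 10); it is bound by the head noun immediately before it.
Its filler is the head noun "contract", at word 9.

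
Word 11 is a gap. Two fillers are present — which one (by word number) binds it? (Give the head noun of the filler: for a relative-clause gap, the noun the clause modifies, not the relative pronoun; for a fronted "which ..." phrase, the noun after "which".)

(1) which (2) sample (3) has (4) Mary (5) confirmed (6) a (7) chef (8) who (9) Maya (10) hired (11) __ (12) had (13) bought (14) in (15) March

The marked gap is inside the relative clause, the direct object of "hired".
Its filler is the head noun "chef" (via "who"), at word 7.
(The other dependency links word 2 to a gap after word 13.)

7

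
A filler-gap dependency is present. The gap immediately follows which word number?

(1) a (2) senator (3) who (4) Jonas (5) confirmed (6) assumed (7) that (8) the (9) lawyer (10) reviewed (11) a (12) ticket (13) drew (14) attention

The displaced element is "a senator" (word 2).
It is linked across 1 clause boundary (Ø).
It functions as the subject of "assumed", so the gap sits immediately after word 5 ("confirmed").
Base order: Jonas confirmed a senator assumed that the lawyer reviewed a ticket.

5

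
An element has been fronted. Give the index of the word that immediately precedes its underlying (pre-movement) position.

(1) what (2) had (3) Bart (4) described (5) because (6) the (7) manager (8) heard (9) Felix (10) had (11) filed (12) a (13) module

4

The displaced element is "what" (word 1).
It functions as the direct object of "described", so the gap sits immediately after word 4 ("described").
Base order: Bart had described what because the manager heard Felix had filed a module.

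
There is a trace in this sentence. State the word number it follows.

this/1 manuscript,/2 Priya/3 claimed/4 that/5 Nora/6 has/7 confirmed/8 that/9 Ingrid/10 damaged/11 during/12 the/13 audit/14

The displaced element is "this manuscript" (word 2).
It is linked across 2 clause boundaries (that → that).
It functions as the direct object of "damaged", so the gap sits immediately after word 11 ("damaged").
Base order: Priya claimed that Nora has confirmed that Ingrid damaged this manuscript during the audit.

11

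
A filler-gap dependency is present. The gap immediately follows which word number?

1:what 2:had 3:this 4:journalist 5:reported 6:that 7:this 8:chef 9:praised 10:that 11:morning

9

The displaced element is "what" (word 1).
It is linked across 1 clause boundary (that).
It functions as the direct object of "praised", so the gap sits immediately after word 9 ("praised").
Base order: This journalist had reported that this chef praised what that morning.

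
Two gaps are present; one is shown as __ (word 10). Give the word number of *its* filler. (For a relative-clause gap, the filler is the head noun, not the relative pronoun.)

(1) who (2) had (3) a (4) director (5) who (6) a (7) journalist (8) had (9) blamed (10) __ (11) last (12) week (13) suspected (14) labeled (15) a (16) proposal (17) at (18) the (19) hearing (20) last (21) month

4

The marked gap is inside the relative clause, the direct object of "blamed".
Its filler is the head noun "director" (via "who"), at word 4.
(The other dependency links word 1 to a gap after word 13.)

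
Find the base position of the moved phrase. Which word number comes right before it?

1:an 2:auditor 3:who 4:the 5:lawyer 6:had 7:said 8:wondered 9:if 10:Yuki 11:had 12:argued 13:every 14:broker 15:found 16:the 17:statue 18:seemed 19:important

The displaced element is "an auditor" (word 2).
It is linked across 1 clause boundary (Ø).
It functions as the subject of "wondered", so the gap sits immediately after word 7 ("said").
Base order: The lawyer had said an auditor wondered if Yuki had argued every broker found the statue.

7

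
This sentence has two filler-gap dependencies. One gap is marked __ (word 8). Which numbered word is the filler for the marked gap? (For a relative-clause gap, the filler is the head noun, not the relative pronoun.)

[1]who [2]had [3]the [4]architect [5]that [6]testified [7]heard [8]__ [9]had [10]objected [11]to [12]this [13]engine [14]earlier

1

The marked gap is the subject of "objected".
Its filler is the fronted wh-phrase "who", at word 1.
(The other dependency links word 4 to a gap after word 5.)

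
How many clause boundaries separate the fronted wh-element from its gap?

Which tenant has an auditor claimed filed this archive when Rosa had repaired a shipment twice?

"which tenant" is extracted from the subject of "filed".
Boundaries crossed, outermost first: [Ø] — 1 in total.

1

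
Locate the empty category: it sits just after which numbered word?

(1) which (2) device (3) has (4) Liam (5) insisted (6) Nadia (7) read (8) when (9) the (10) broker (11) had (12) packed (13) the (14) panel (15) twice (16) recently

7

The displaced element is "which device" (word 2).
It is linked across 1 clause boundary (Ø).
It functions as the direct object of "read", so the gap sits immediately after word 7 ("read").
Base order: Liam has insisted Nadia read which device when the broker had packed the panel twice recently.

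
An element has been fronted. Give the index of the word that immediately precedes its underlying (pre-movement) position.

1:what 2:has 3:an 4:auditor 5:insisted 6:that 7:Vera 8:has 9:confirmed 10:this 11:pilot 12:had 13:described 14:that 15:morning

13

The displaced element is "what" (word 1).
It is linked across 2 clause boundaries (that → Ø).
It functions as the direct object of "described", so the gap sits immediately after word 13 ("described").
Base order: An auditor has insisted that Vera has confirmed this pilot had described what that morning.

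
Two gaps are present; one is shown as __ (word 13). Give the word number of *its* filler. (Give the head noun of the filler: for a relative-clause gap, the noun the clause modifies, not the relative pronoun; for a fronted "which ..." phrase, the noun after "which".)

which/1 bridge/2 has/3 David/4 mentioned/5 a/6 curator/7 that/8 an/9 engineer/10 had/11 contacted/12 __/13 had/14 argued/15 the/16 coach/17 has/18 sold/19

7

The marked gap is inside the relative clause, the direct object of "contacted".
Its filler is the head noun "curator" (via "that"), at word 7.
(The other dependency links word 2 to a gap after word 19.)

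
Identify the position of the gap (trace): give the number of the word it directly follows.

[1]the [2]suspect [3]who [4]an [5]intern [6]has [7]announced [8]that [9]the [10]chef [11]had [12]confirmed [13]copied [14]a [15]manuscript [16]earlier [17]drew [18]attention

The displaced element is "the suspect" (word 2).
It is linked across 2 clause boundaries (that → Ø).
It functions as the subject of "copied", so the gap sits immediately after word 12 ("confirmed").
Base order: An intern has announced that the chef had confirmed that the suspect copied a manuscript earlier.

12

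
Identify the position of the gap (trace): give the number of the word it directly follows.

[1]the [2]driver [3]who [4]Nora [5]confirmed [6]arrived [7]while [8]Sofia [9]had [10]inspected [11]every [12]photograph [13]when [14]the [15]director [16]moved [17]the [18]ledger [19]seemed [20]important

The displaced element is "the driver" (word 2).
It is linked across 1 clause boundary (Ø).
It functions as the subject of "arrived", so the gap sits immediately after word 5 ("confirmed").
Base order: Nora confirmed that the driver arrived while Sofia had inspected every photograph when the director moved the ledger.

5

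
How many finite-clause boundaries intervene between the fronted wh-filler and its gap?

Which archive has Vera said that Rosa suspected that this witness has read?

"which archive" is extracted from the object of "read".
Boundaries crossed, outermost first: [that], [that] — 2 in total.

2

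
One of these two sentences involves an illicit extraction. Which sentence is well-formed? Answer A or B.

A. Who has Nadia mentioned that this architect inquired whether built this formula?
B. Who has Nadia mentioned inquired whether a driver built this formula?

In A, the wh-phrase is extracted from inside a wh-island (introduced by "whether"), which blocks movement.
In B, the extraction path crosses only that-complement boundaries, which are transparent.
So B is grammatical.

B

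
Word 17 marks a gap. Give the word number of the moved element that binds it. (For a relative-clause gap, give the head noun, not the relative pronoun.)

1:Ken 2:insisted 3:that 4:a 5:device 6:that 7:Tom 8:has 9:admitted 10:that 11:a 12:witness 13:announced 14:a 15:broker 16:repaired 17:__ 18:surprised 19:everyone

5

The gap at 17 is the object of "repaired", inside a relative clause.
The relative pronoun is "that" (word 6); it is bound by the head noun immediately before it.
Its filler is the head noun "device", at word 5.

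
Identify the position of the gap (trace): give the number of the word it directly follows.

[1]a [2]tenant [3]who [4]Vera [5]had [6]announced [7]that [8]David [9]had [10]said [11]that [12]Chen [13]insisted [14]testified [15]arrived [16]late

The displaced element is "a tenant" (word 2).
It is linked across 3 clause boundaries (that → that → Ø).
It functions as the subject of "testified", so the gap sits immediately after word 13 ("insisted").
Base order: Vera had announced that David had said that Chen insisted that a tenant testified.

13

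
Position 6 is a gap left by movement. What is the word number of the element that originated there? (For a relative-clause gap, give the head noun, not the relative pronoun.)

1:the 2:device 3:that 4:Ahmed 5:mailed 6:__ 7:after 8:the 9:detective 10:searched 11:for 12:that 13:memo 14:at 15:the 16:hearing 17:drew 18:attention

The gap at 6 is the object of "mailed", inside a relative clause.
The relative pronoun is "that" (word 3); it is bound by the head noun immediately before it.
Its filler is the head noun "device", at word 2.

2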